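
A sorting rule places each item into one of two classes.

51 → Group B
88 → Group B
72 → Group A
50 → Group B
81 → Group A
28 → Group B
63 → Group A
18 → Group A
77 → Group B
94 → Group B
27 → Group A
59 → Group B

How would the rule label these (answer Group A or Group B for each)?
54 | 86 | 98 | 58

The rule appears to be: multiple of 9.
54 → 54 = 9·6 → Group A. 86 → 86 = 9·9 + 5 → Group B. 98 → 98 = 9·10 + 8 → Group B. 58 → 58 = 9·6 + 4 → Group B.

Group A, Group B, Group B, Group B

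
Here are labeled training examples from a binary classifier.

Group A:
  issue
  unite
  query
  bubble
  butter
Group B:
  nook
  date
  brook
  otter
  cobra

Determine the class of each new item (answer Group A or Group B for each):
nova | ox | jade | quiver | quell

Looking at the examples, the only property every 'Group A' case has and every 'Group B' case lacks is: contains 'u'.

Group B, Group B, Group B, Group A, Group A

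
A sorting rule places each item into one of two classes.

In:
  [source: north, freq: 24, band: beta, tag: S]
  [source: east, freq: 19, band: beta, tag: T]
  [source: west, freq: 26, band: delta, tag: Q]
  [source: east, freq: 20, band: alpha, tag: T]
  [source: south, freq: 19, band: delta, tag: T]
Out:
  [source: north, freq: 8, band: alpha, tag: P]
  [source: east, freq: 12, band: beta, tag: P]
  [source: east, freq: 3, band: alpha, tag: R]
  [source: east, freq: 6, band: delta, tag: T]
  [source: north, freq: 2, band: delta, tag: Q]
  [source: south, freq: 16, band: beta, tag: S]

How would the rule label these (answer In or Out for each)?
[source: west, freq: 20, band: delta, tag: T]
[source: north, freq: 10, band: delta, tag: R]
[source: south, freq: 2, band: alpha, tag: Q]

'In' ⟺ freq ≥ 19.
[source: west, freq: 20, band: delta, tag: T] → freq = 20 → In.
[source: north, freq: 10, band: delta, tag: R] → freq = 10 → Out.
[source: south, freq: 2, band: alpha, tag: Q] → freq = 2 → Out.

In, Out, Out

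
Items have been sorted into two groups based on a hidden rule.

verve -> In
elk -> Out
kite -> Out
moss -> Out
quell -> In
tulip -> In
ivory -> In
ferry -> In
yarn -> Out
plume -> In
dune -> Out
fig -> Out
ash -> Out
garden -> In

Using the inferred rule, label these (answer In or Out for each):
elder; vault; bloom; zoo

Rule: length ≥ 5. This holds for each 'In' example and fails for each 'Out' one.

In, In, In, Out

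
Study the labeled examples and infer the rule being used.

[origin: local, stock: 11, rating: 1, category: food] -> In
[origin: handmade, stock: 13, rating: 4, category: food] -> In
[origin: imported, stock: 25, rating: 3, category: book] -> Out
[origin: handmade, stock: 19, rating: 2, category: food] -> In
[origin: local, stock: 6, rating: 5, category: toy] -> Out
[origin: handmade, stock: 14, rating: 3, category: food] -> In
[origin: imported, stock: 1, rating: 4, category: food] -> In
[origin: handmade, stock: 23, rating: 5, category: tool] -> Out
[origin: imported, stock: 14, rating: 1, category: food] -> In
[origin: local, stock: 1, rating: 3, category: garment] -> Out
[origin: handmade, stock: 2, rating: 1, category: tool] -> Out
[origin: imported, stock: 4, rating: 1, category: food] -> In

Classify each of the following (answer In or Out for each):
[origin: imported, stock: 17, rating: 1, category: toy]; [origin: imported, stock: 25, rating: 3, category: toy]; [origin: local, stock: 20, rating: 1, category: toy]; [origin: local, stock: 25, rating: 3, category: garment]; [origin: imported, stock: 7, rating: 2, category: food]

Out, Out, Out, Out, In

The pattern is that an item is 'In' exactly when: category is food.
Out: [origin: imported, stock: 17, rating: 1, category: toy], since category is toy. Out: [origin: imported, stock: 25, rating: 3, category: toy], since category is toy. Out: [origin: local, stock: 20, rating: 1, category: toy], since category is toy. Out: [origin: local, stock: 25, rating: 3, category: garment], since category is garment. In: [origin: imported, stock: 7, rating: 2, category: food], since category is food.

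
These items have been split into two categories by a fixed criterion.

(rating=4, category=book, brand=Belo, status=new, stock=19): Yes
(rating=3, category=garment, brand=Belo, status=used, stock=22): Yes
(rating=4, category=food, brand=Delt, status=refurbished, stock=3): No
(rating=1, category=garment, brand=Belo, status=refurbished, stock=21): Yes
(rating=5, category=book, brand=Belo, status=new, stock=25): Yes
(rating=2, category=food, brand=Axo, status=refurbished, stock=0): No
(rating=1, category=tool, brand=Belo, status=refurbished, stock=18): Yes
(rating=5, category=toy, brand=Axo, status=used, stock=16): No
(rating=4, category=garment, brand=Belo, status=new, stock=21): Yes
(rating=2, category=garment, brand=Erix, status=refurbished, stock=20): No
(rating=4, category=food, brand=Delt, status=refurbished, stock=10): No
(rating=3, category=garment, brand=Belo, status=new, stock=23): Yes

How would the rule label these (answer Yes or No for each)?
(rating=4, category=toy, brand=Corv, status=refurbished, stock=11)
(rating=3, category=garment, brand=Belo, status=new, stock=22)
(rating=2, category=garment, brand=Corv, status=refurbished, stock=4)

Checking candidate rules against both groups, what survives is: brand is Belo.
(rating=4, category=toy, brand=Corv, status=refurbished, stock=11): brand is Corv — does not fit, so No.
(rating=3, category=garment, brand=Belo, status=new, stock=22): brand is Belo — satisfies this, so Yes.
(rating=2, category=garment, brand=Corv, status=refurbished, stock=4): brand is Corv — does not fit, so No.

No, Yes, No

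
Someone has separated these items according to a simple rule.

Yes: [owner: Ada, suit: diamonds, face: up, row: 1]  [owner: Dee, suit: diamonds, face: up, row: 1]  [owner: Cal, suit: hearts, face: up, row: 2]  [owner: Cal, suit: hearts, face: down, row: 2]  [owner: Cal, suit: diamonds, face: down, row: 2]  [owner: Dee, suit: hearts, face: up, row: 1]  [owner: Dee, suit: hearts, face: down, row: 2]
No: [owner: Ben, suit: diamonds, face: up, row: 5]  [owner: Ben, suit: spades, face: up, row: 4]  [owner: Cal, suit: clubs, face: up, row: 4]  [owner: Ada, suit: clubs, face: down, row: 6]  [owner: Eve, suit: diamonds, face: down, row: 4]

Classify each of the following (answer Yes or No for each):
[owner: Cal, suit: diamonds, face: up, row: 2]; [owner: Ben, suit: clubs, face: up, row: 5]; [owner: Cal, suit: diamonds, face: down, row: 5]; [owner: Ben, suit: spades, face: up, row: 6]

The common property of the 'Yes' items is: row ≤ 2. No 'No' item has it.

Yes, No, No, No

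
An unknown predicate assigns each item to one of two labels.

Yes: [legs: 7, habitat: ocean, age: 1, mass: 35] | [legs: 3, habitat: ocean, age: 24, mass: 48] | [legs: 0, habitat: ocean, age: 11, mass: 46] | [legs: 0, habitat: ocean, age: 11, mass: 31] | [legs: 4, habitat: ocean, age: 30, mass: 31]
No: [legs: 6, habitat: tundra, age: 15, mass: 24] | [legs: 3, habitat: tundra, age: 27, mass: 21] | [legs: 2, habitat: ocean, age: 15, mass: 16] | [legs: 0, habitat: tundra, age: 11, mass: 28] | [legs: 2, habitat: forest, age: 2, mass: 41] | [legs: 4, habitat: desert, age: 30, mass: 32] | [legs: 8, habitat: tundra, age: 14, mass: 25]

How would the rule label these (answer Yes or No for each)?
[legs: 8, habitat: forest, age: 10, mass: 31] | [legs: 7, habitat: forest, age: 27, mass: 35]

The classifier is using: habitat is ocean AND mass ≥ 21.
[legs: 8, habitat: forest, age: 10, mass: 31]: No (habitat is forest, mass = 31).
[legs: 7, habitat: forest, age: 27, mass: 35]: No (habitat is forest, mass = 35).

No, No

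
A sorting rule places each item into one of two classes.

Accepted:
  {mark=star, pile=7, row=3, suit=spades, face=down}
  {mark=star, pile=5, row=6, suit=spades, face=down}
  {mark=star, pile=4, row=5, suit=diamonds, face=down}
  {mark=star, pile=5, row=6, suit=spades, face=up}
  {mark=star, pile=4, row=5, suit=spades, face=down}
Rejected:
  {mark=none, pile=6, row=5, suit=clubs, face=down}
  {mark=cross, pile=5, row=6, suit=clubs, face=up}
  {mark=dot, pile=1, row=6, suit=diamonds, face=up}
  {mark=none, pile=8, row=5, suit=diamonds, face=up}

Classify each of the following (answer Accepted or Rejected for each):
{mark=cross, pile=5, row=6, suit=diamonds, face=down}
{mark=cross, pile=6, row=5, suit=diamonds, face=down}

The distinguishing property — mark is star — holds for all the 'Accepted' cases and none of the 'Rejected' cases.
{mark=cross, pile=5, row=6, suit=diamonds, face=down}: mark is cross, doesn't match → Rejected.
{mark=cross, pile=6, row=5, suit=diamonds, face=down}: mark is cross, doesn't match → Rejected.

Rejected, Rejected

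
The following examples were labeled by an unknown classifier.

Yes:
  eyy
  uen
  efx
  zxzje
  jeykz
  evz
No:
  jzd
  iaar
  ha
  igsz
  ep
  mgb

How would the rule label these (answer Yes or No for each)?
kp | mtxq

No, No

The classifier is using: odd length AND contains 'e'.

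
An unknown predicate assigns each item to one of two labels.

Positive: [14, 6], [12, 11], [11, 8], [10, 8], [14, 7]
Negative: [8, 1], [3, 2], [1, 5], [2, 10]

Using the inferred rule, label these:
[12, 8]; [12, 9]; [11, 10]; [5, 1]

Positive, Positive, Positive, Negative

Rule: sum ≥ 18. This holds for each 'Positive' example and fails for each 'Negative' one.
[12, 8]: 12+8 = 20 — passes, so Positive. [12, 9]: 12+9 = 21 — passes, so Positive. [11, 10]: 11+10 = 21 — passes, so Positive. [5, 1]: 5+1 = 6 — doesn't qualify, so Negative.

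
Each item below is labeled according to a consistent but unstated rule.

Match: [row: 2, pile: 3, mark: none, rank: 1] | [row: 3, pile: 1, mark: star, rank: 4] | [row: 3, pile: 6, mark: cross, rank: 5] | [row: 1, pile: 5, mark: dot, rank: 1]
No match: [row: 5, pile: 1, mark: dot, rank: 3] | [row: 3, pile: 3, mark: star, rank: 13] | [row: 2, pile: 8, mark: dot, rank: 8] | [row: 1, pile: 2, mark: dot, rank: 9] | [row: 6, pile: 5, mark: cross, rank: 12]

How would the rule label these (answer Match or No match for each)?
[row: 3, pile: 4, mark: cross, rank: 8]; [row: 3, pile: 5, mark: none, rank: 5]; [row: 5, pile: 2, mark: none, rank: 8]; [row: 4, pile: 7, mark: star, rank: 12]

No match, Match, No match, No match

A rule that fits every label: rank ≤ 5 AND row ≤ 3 — true of each 'Match' example, false of each 'No match' one.
[row: 3, pile: 4, mark: cross, rank: 8]: rank = 8, row = 3, does not fit → No match. [row: 3, pile: 5, mark: none, rank: 5]: rank = 5, row = 3, passes → Match. [row: 5, pile: 2, mark: none, rank: 8]: rank = 8, row = 5, does not fit → No match. [row: 4, pile: 7, mark: star, rank: 12]: rank = 12, row = 4, does not fit → No match.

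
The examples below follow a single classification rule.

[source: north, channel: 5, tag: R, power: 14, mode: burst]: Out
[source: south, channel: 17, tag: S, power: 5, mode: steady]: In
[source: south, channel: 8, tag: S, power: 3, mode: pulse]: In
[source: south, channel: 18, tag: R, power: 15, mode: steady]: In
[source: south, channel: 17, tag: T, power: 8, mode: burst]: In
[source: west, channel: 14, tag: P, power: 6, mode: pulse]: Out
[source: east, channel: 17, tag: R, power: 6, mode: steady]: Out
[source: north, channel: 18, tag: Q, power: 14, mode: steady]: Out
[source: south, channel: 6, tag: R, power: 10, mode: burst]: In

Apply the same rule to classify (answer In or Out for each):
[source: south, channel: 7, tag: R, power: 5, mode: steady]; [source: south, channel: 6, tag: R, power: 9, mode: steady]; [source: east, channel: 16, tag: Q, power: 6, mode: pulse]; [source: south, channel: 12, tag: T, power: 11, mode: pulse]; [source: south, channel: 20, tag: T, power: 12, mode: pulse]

In, In, Out, In, In

Rule: source is south. This holds for each 'In' example and fails for each 'Out' one.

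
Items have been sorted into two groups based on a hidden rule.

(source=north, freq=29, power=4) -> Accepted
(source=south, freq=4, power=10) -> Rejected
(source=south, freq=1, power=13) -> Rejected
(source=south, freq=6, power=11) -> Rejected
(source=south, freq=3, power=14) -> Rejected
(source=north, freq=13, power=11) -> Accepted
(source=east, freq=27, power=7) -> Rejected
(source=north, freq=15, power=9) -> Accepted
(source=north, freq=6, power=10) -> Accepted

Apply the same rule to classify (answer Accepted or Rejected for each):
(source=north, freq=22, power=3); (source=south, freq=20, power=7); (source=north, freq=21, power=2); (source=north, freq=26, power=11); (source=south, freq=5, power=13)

The classifier is using: source is north.
(source=north, freq=22, power=3): Accepted (source is north). (source=south, freq=20, power=7): Rejected (source is south). (source=north, freq=21, power=2): Accepted (source is north). (source=north, freq=26, power=11): Accepted (source is north). (source=south, freq=5, power=13): Rejected (source is south).

Accepted, Rejected, Accepted, Accepted, Rejected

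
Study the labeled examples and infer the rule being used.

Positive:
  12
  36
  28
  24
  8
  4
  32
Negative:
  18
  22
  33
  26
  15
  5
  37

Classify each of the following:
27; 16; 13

One predicate separates the groups cleanly: multiple of 4.
27: 27 = 4·6 + 3 — fails this test, so Negative.
16: 16 = 4·4 — fits, so Positive.
13: 13 = 4·3 + 1 — fails this test, so Negative.

Negative, Positive, Negative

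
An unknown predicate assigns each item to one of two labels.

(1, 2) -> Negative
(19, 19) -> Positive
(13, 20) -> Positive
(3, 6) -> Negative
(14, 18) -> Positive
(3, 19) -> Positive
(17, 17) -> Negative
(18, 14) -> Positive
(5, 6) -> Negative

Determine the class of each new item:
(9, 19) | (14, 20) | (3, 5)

Positive, Positive, Negative

The pattern is that an item is 'Positive' exactly when: max ≥ 18.
Positive: (9, 19), since max 19.
Positive: (14, 20), since max 20.
Negative: (3, 5), since max 5.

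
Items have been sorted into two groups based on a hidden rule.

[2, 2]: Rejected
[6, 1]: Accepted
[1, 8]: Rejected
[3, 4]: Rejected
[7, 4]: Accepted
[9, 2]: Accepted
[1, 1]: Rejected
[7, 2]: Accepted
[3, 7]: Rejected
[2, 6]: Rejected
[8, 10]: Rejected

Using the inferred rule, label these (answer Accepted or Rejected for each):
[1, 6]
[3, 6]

Rejected, Rejected

The simplest hypothesis consistent with all the labels is: first > second.
[1, 6] — 1 < 6, hence Rejected.
[3, 6] — 3 < 6, hence Rejected.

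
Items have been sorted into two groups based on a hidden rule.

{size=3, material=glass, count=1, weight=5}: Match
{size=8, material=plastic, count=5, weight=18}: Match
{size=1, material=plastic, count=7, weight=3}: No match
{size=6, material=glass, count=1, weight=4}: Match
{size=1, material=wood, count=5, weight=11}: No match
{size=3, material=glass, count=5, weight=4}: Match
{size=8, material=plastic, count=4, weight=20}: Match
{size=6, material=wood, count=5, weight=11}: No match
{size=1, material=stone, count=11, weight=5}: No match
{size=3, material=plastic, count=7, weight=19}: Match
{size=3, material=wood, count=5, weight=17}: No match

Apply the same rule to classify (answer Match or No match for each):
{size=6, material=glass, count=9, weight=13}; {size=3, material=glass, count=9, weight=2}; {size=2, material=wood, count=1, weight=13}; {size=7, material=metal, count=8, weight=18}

Match, Match, No match, Match

One predicate separates the groups cleanly: material is glass OR weight ≥ 18.
Match: {size=6, material=glass, count=9, weight=13}, since material is glass, weight = 13.
Match: {size=3, material=glass, count=9, weight=2}, since material is glass, weight = 2.
No match: {size=2, material=wood, count=1, weight=13}, since material is wood, weight = 13.
Match: {size=7, material=metal, count=8, weight=18}, since material is metal, weight = 18.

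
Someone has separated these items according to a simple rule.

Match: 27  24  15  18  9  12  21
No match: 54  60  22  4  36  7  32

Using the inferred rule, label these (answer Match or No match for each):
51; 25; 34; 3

The rule appears to be: multiple of 3 AND at most 27.
51 — 51 = 3·17, 51 > 27, hence No match.
25 — 25 = 3·8 + 1, 25 ≤ 27, hence No match.
34 — 34 = 3·11 + 1, 34 > 27, hence No match.
3 — 3 = 3·1, 3 ≤ 27, hence Match.

No match, No match, No match, Match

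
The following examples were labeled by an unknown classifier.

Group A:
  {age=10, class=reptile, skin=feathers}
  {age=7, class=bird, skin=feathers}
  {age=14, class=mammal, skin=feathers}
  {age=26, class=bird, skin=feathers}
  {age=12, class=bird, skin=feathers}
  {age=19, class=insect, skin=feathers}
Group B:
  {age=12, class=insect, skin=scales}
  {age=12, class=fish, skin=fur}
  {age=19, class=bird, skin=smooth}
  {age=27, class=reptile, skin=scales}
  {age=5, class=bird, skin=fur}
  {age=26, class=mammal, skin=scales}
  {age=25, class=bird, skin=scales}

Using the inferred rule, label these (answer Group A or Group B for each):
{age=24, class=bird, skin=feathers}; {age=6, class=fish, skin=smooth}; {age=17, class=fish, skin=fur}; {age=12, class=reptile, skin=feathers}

Group A, Group B, Group B, Group A

A rule that fits every label: skin is feathers — true of each 'Group A' example, false of each 'Group B' one.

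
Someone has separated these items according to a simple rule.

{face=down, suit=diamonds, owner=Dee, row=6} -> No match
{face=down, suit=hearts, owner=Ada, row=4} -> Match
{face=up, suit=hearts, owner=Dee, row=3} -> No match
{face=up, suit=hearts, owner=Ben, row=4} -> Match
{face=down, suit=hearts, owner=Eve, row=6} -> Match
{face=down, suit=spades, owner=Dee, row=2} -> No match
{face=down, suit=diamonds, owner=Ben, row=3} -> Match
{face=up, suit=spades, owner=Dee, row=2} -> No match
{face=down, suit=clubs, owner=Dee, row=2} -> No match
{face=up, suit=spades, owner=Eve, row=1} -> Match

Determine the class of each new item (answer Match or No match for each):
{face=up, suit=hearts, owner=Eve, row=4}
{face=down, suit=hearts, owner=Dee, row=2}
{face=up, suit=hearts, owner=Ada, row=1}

Match, No match, Match

The common property of the 'Match' items is: owner is not Dee. No 'No match' item has it.
{face=up, suit=hearts, owner=Eve, row=4}: owner is Eve — checks out, so Match.
{face=down, suit=hearts, owner=Dee, row=2}: owner is Dee — lacks this property, so No match.
{face=up, suit=hearts, owner=Ada, row=1}: owner is Ada — checks out, so Match.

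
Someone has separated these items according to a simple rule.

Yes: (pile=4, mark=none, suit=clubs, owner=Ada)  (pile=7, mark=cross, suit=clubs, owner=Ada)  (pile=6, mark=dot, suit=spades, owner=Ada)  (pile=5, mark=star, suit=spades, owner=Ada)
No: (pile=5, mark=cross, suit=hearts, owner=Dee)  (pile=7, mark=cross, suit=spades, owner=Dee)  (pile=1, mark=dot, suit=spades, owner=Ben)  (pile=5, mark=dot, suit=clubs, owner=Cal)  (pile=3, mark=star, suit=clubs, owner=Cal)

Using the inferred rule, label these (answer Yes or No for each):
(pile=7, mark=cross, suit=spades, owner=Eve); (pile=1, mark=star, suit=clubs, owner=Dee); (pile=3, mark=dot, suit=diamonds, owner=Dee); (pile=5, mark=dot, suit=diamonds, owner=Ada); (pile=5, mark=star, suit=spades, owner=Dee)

No, No, No, Yes, No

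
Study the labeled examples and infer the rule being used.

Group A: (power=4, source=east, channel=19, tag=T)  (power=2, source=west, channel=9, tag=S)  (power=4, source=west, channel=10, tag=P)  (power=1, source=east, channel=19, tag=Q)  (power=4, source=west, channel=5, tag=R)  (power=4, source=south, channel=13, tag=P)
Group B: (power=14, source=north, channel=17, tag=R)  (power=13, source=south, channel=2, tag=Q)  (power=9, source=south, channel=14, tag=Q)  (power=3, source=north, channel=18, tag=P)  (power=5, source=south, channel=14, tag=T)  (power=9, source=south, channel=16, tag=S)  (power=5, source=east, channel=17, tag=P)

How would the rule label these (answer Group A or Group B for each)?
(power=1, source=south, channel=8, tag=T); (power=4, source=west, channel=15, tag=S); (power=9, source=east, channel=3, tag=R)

Group A, Group A, Group B

The rule appears to be: power ≤ 2 OR power = 4.
(power=1, source=south, channel=8, tag=T) → power = 1 → Group A. (power=4, source=west, channel=15, tag=S) → power = 4 → Group A. (power=9, source=east, channel=3, tag=R) → power = 9 → Group B.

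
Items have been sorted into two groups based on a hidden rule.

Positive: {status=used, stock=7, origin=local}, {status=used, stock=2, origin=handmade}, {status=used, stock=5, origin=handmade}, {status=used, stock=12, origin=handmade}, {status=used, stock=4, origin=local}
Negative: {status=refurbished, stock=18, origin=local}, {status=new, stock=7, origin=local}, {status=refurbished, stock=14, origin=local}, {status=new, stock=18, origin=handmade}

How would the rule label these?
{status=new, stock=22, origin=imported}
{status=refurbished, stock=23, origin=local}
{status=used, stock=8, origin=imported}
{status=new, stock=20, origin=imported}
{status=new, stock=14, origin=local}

The pattern is that an item is 'Positive' exactly when: status is used.
{status=new, stock=22, origin=imported}: status is new, fails the rule → Negative.
{status=refurbished, stock=23, origin=local}: status is refurbished, fails the rule → Negative.
{status=used, stock=8, origin=imported}: status is used, checks out → Positive.
{status=new, stock=20, origin=imported}: status is new, fails the rule → Negative.
{status=new, stock=14, origin=local}: status is new, fails the rule → Negative.

Negative, Negative, Positive, Negative, Negative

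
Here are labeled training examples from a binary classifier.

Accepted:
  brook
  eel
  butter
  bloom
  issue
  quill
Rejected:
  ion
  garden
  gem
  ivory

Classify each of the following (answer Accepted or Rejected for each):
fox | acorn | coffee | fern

One predicate separates the groups cleanly: has a double letter.
fox: Rejected (no doubled letter).
acorn: Rejected (no doubled letter).
coffee: Accepted ('ff' doubled).
fern: Rejected (no doubled letter).

Rejected, Rejected, Accepted, Rejected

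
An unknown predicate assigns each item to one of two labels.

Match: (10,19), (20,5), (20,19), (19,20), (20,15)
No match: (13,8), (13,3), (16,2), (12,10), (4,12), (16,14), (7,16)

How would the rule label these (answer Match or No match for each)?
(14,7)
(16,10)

No match, No match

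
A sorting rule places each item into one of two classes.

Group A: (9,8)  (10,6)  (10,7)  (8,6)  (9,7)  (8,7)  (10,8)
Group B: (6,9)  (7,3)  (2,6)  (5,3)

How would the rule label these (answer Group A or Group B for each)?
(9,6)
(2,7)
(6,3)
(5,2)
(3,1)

Group A, Group B, Group B, Group B, Group B

One predicate separates the groups cleanly: first ≥ 8.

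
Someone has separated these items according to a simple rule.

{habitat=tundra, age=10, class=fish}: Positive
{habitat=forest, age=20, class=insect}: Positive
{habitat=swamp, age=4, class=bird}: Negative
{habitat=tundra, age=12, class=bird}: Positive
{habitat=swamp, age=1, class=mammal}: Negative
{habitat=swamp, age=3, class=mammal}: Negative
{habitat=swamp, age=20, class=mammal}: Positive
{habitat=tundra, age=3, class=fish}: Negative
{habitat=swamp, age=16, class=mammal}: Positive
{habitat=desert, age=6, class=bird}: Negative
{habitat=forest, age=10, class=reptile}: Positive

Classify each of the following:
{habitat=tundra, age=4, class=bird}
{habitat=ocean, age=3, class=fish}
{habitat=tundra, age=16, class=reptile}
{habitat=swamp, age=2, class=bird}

Negative, Negative, Positive, Negative

Rule: age ≥ 10. This holds for each 'Positive' example and fails for each 'Negative' one.
{habitat=tundra, age=4, class=bird} — age = 4, hence Negative. {habitat=ocean, age=3, class=fish} — age = 3, hence Negative. {habitat=tundra, age=16, class=reptile} — age = 16, hence Positive. {habitat=swamp, age=2, class=bird} — age = 2, hence Negative.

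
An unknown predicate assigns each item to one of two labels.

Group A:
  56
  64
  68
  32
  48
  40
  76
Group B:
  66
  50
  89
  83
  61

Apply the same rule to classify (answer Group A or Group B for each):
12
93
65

Group A, Group B, Group B

Checking candidate rules against both groups, what survives is: multiple of 4.
12: 12 = 4·3, fits → Group A.
93: 93 = 4·23 + 1, does not fit → Group B.
65: 65 = 4·16 + 1, does not fit → Group B.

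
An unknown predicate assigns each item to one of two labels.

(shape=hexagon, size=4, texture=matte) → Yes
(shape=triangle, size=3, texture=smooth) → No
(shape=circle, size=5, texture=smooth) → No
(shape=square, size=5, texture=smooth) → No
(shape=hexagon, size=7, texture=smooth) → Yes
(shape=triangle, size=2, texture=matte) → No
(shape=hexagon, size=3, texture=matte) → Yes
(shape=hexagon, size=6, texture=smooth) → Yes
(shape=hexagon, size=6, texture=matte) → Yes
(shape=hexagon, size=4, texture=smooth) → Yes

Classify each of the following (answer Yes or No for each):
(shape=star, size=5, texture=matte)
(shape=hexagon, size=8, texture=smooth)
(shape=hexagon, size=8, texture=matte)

No, Yes, Yes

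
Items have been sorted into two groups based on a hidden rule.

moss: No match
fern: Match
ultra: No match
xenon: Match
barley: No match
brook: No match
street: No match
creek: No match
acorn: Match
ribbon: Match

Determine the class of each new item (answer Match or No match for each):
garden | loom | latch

Match, No match, No match

A rule that fits every label: contains 'n' — true of each 'Match' example, false of each 'No match' one.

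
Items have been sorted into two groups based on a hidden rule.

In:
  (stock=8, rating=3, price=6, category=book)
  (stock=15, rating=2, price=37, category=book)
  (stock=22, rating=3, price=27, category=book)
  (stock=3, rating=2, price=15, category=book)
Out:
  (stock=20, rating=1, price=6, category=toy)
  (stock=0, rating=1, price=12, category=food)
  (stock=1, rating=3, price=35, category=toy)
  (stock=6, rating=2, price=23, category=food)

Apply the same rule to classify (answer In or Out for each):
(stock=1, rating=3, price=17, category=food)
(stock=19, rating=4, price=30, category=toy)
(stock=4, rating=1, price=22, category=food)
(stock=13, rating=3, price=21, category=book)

Comparing the two groups points to one rule — category is book.
(stock=1, rating=3, price=17, category=food): Out (category is food).
(stock=19, rating=4, price=30, category=toy): Out (category is toy).
(stock=4, rating=1, price=22, category=food): Out (category is food).
(stock=13, rating=3, price=21, category=book): In (category is book).

Out, Out, Out, In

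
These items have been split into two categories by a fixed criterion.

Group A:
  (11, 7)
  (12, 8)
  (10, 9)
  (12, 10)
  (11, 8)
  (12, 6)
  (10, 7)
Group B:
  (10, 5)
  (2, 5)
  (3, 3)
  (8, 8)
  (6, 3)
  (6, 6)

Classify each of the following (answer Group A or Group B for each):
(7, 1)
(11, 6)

'Group A' ⟺ sum ≥ 17.
(7, 1): 7+1 = 8, fails this test → Group B. (11, 6): 11+6 = 17, has this property → Group A.

Group B, Group A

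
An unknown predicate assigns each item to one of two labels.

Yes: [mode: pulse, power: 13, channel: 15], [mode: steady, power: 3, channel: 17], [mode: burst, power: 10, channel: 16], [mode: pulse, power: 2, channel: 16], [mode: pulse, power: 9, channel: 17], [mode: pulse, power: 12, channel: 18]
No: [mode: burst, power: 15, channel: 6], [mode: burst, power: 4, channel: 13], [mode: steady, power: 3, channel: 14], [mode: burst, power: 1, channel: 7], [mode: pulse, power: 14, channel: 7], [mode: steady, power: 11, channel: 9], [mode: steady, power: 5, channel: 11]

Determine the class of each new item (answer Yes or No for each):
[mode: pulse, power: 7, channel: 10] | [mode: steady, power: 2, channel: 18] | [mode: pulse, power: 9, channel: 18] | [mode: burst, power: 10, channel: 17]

One predicate separates the groups cleanly: channel ≥ 15.
[mode: pulse, power: 7, channel: 10]: channel = 10 — does not fit, so No.
[mode: steady, power: 2, channel: 18]: channel = 18 — satisfies this, so Yes.
[mode: pulse, power: 9, channel: 18]: channel = 18 — satisfies this, so Yes.
[mode: burst, power: 10, channel: 17]: channel = 17 — satisfies this, so Yes.

No, Yes, Yes, Yes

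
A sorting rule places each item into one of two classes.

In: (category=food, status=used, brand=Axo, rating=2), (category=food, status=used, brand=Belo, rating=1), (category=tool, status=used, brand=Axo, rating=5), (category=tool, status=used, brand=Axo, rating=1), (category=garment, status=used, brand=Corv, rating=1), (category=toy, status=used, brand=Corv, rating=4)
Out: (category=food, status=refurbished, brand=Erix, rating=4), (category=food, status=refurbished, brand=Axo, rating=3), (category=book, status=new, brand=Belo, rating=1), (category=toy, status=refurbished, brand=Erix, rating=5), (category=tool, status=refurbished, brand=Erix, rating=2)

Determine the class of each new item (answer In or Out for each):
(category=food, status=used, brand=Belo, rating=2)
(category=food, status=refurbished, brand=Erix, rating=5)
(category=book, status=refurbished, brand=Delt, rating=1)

The common property of the 'In' items is: status is used. No 'Out' item has it.
In: (category=food, status=used, brand=Belo, rating=2), since status is used.
Out: (category=food, status=refurbished, brand=Erix, rating=5), since status is refurbished.
Out: (category=book, status=refurbished, brand=Delt, rating=1), since status is refurbished.

In, Out, Out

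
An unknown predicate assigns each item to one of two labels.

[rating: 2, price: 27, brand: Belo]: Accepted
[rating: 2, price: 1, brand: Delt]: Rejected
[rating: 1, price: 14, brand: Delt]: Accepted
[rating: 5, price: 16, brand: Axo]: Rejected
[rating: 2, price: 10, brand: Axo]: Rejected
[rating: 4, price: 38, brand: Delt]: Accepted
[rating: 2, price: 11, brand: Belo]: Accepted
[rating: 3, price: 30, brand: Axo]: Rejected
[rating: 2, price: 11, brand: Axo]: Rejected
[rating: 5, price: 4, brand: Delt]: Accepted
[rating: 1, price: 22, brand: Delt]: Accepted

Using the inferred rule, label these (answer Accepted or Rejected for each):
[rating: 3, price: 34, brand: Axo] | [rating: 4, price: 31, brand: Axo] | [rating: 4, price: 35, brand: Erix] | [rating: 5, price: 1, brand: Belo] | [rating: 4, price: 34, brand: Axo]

The simplest hypothesis consistent with all the labels is: brand is not Axo AND price ≥ 4.

Rejected, Rejected, Accepted, Rejected, Rejected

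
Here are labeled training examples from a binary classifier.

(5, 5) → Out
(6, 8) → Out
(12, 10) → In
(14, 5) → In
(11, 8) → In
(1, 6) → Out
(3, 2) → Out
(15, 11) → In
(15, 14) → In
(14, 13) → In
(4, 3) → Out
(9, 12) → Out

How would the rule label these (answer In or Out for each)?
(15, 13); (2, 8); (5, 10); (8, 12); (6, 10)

Rule: first ≥ 10. This holds for each 'In' example and fails for each 'Out' one.

In, Out, Out, Out, Out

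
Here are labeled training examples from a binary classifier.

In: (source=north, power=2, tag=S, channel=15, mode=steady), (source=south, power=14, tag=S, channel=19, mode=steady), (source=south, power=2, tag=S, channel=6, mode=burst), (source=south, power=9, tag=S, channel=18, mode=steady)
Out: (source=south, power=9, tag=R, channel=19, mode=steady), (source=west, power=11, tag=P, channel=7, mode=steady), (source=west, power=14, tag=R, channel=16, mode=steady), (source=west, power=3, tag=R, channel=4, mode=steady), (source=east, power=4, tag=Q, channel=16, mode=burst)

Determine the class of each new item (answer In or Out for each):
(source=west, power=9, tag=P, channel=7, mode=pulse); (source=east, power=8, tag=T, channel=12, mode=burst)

Rule: tag is S. This holds for each 'In' example and fails for each 'Out' one.

Out, Out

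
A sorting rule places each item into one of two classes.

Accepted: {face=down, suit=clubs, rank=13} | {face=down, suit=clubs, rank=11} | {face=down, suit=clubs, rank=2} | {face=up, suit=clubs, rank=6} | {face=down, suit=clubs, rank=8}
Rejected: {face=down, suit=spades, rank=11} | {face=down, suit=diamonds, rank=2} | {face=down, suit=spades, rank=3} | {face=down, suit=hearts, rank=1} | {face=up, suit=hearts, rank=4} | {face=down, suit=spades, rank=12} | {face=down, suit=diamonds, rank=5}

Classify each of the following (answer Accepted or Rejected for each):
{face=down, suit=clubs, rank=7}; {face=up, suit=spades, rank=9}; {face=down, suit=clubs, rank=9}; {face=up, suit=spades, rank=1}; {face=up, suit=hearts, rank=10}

Accepted, Rejected, Accepted, Rejected, Rejected

Checking candidate rules against both groups, what survives is: suit is clubs.
Accepted: {face=down, suit=clubs, rank=7}, since suit is clubs. Rejected: {face=up, suit=spades, rank=9}, since suit is spades. Accepted: {face=down, suit=clubs, rank=9}, since suit is clubs. Rejected: {face=up, suit=spades, rank=1}, since suit is spades. Rejected: {face=up, suit=hearts, rank=10}, since suit is hearts.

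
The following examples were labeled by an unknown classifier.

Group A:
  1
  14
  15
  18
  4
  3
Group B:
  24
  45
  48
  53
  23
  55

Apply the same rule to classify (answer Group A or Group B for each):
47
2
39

Group B, Group A, Group B

The common property of the 'Group A' items is: at most 18. No 'Group B' item has it.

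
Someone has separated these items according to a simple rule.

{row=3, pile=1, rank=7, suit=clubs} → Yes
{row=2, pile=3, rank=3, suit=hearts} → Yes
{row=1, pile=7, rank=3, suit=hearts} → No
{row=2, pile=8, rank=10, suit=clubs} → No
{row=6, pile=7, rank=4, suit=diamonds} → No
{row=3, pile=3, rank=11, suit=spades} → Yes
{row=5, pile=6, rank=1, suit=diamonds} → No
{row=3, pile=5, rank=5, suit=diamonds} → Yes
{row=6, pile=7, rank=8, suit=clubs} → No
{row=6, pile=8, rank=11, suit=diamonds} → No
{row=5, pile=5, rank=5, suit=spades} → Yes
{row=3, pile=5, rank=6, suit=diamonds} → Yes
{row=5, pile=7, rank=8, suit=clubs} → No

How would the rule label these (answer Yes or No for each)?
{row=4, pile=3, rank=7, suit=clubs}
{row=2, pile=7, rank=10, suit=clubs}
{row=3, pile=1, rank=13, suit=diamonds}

'Yes' ⟺ pile ≤ 5.
{row=4, pile=3, rank=7, suit=clubs}: Yes (pile = 3). {row=2, pile=7, rank=10, suit=clubs}: No (pile = 7). {row=3, pile=1, rank=13, suit=diamonds}: Yes (pile = 1).

Yes, No, Yes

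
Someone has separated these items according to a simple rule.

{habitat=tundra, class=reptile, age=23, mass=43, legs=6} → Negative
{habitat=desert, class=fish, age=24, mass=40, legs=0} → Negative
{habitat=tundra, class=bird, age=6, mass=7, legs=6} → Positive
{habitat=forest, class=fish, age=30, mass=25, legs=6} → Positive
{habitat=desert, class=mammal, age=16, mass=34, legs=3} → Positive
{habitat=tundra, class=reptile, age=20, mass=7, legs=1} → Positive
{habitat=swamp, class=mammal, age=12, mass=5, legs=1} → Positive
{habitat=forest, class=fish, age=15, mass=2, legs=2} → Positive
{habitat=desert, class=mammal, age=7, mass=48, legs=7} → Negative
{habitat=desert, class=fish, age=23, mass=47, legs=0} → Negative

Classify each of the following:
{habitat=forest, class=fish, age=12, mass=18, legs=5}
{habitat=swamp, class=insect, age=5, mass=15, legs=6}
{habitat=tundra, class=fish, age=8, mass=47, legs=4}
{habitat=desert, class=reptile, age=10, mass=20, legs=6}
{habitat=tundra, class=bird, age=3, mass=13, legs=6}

Positive, Positive, Negative, Positive, Positive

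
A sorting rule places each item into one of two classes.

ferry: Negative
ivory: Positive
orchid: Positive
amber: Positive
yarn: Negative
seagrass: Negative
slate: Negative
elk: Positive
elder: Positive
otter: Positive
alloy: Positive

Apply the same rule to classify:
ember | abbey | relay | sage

The classifier is using: starts with a vowel.
ember: starts with 'e', meets the rule → Positive. abbey: starts with 'a', meets the rule → Positive. relay: starts with 'r', doesn't qualify → Negative. sage: starts with 's', doesn't qualify → Negative.

Positive, Positive, Negative, Negative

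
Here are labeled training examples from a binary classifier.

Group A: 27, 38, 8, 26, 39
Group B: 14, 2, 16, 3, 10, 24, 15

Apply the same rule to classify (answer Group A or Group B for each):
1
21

One predicate separates the groups cleanly: digit sum ≥ 8.
1: digit sum 1 — doesn't qualify, so Group B. 21: digit sum 2+1 = 3 — doesn't qualify, so Group B.

Group B, Group B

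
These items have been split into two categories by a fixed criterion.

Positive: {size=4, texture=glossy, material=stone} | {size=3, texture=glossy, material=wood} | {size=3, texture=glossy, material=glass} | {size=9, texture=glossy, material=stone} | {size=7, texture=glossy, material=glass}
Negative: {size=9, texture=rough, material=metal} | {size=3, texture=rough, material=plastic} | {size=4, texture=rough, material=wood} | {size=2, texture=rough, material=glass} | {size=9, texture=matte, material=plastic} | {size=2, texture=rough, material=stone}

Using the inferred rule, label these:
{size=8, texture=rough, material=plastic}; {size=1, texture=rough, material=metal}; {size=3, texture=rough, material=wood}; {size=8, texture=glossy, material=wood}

Comparing the two groups points to one rule — texture is glossy.
{size=8, texture=rough, material=plastic} — texture is rough, hence Negative. {size=1, texture=rough, material=metal} — texture is rough, hence Negative. {size=3, texture=rough, material=wood} — texture is rough, hence Negative. {size=8, texture=glossy, material=wood} — texture is glossy, hence Positive.

Negative, Negative, Negative, Positive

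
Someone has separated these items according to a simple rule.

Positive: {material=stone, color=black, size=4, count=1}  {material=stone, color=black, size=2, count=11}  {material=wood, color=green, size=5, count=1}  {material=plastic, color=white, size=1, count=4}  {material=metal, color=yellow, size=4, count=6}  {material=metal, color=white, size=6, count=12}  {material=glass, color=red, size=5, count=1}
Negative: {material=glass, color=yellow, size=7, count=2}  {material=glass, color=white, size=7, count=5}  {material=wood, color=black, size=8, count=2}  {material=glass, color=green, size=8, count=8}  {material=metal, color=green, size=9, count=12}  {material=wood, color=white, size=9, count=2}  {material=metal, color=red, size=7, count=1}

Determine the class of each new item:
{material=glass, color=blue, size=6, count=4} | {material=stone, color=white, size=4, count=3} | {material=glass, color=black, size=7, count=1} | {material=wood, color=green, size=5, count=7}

Positive, Positive, Negative, Positive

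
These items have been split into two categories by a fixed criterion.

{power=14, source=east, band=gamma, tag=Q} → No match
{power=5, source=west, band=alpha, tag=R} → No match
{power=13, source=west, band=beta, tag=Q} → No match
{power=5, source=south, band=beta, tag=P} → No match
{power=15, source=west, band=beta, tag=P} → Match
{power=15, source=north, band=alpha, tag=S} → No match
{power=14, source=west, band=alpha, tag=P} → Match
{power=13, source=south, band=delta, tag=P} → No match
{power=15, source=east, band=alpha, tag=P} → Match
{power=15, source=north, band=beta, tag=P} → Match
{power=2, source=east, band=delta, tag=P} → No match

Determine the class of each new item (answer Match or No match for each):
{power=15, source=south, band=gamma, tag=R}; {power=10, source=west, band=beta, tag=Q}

One predicate separates the groups cleanly: tag is P AND power ≥ 14.

No match, No match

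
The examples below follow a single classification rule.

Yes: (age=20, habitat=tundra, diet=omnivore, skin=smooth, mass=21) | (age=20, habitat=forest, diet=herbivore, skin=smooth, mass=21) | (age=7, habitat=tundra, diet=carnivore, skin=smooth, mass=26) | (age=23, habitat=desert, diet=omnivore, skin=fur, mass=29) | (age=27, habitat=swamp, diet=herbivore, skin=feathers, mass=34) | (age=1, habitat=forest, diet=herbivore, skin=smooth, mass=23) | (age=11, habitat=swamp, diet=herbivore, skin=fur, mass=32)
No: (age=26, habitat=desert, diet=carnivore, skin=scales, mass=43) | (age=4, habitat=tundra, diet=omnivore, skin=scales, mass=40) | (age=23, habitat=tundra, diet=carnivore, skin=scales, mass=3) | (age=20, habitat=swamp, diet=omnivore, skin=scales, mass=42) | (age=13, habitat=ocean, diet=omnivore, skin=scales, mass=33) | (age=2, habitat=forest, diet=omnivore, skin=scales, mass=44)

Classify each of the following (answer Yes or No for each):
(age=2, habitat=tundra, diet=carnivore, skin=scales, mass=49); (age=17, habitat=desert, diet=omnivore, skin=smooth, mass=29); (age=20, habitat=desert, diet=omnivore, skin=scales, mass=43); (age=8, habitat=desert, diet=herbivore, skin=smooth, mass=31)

No, Yes, No, Yes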